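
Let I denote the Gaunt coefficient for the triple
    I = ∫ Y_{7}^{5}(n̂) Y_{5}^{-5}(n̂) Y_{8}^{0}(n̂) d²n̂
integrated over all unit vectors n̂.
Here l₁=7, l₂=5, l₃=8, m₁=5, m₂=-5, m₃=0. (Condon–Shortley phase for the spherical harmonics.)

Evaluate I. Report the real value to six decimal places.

Rules hold: Σm=0, L=20 even, 2≤8≤12.
N = 15·11·17 = 2805
Δ = 4!·10!·6!/21! = 1/814773960
Racah Σ t=0..4: t=0:+1/87091200 t=1:−1/4976640 t=2:+1/2073600 t=3:−1/4976640 t=4:+1/87091200 = 1/9676800
⇒ 3j(7 5 8; 0 0 0)² = 360/46189, sgn +1
Racah Σ t=0..0: t=0:+1/1393459200 = 1/1393459200
⇒ 3j(7 5 8; 5 -5 0)² = 15/4199, sgn +1
4πI² = N·(3j₀)²·(3jₘ)² = 81000/1037153
I = +1·√(0.0780984/4π) = 0.07883447

0.078834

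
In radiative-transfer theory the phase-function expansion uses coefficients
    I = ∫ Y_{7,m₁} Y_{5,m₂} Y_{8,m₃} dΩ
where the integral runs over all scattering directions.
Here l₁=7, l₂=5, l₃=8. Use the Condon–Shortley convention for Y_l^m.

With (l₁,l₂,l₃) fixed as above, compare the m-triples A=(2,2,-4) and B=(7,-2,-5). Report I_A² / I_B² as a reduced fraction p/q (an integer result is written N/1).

Same 7,5,8: normalisation and zero-m 3j drop out of the ratio.
A: Δ: 4! 10! 6! / 21! → 1/814773960; sum: t=1:−1/74649600 t=2:+1/14515200 t=3:−1/23224320 t=4:+1/313528320 = 7/447897600; 3j²(7 5 8; 2 2 -4) = Δ·Π!·Σ² = 343/75582  (sign +1)
B: Δ: 4! 10! 6! / 21! → 1/814773960; sum: t=0:+1/3135283200 = 1/3135283200; 3j²(7 5 8; 7 -2 -5) = Δ·Π!·Σ² = 143/11628  (sign -1)
I_A²/I_B² = (343/75582)/(143/11628) = 686/1859

686/1859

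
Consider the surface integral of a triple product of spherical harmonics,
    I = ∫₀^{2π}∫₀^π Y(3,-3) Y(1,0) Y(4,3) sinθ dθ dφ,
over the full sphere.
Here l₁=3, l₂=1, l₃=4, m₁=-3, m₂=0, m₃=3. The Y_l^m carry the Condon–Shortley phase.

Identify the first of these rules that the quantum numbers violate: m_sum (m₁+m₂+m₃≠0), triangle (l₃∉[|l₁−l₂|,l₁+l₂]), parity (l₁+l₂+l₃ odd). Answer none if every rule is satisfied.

m₁+m₂+m₃ = -3 + 0 + 3 = 0  ✓
triangle: |3−1|=2 ≤ l₃=4 ≤ 3+1=4  ✓
parity: l₁+l₂+l₃ = 8 is even  ✓

none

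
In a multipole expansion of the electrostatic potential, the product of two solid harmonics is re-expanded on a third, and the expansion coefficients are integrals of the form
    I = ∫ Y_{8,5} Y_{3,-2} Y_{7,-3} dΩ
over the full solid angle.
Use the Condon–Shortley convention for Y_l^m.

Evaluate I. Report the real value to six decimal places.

m-sum 0 ✓  L=18 even ✓  5≤7≤11 ✓
Π(2lᵢ+1) = 17×7×15 = 1785
triangle coeff Δ(8,3,7) = 1/5290740
Σ_t [1,3]: t=1:−1/7257600 t=2:+1/2073600 t=3:−1/7257600 = 1/4838400
(3j)²=252/20995 [(8 3 7; 0 0 0)], sign=-1
Σ_t [0,1]: t=0:+1/52254720 t=1:−1/87091200 = 1/130636800
(3j)²=88/20349 [(8 3 7; 5 -2 -3)], sign=+1
⇒ 4πI² = 7392/79781
I = (-1)√(7392/79781/(4π)) = -0.08586700

-0.085867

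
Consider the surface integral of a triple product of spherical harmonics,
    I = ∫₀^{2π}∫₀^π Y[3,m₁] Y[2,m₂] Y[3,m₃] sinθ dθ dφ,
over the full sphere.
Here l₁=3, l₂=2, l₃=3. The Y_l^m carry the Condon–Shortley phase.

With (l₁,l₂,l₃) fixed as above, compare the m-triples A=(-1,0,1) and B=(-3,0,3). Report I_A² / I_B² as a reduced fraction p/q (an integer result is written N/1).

Same 3,2,3: normalisation and zero-m 3j drop out of the ratio.
A: Δ: 2! 4! 2! / 9! → 1/3780; sum: t=0:+1/96 t=1:−1/6 t=2:+1/16 = -3/32; 3j²(3 2 3; -1 0 1) = Δ·Π!·Σ² = 3/140  (sign -1)
B: Δ: 2! 4! 2! / 9! → 1/3780; sum: t=2:+1/96 = 1/96; 3j²(3 2 3; -3 0 3) = Δ·Π!·Σ² = 5/84  (sign +1)
I_A²/I_B² = (3/140)/(5/84) = 9/25

9/25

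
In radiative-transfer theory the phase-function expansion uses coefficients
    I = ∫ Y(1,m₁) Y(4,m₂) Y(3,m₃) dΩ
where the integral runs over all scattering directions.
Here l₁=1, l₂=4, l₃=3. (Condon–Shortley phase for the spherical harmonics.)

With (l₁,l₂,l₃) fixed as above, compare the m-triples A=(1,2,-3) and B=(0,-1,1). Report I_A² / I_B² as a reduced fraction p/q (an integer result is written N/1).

1/15

Same 1,4,3: normalisation and zero-m 3j drop out of the ratio.
A: Δ: 2! 0! 6! / 9! → 1/252; sum: t=0:+1/1440 = 1/1440; 3j²(1 4 3; 1 2 -3) = Δ·Π!·Σ² = 1/252  (sign +1)
B: Δ: 2! 0! 6! / 9! → 1/252; sum: t=1:−1/48 = -1/48; 3j²(1 4 3; 0 -1 1) = Δ·Π!·Σ² = 5/84  (sign -1)
I_A²/I_B² = (1/252)/(5/84) = 1/15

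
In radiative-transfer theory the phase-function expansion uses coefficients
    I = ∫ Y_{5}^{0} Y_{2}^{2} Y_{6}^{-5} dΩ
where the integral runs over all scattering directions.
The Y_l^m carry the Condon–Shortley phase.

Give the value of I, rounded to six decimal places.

Σmᵢ = -3 ≠ 0, so the φ-integral vanishes; I = 0

0.000000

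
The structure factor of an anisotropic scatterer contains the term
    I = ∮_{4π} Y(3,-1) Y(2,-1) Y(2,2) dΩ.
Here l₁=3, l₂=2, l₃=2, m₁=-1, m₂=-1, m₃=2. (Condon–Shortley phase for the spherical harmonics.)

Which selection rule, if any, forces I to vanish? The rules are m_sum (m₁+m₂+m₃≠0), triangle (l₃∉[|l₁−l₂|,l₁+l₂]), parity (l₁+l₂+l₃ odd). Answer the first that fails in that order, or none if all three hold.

azimuthal sum: -1 − 1 + 2 = 0  ✓
1 ≤ 2 ≤ 5 (triangle on l)  ✓
L = 3 + 2 + 2 = 7 (odd)  ✗

parity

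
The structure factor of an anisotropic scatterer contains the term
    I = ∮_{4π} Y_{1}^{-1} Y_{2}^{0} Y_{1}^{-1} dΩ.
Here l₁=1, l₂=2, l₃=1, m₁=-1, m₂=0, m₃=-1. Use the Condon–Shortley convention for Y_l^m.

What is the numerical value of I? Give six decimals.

0.000000

-1 + 0 − 1 = -2 ≠ 0: azimuthal integral kills it; I = 0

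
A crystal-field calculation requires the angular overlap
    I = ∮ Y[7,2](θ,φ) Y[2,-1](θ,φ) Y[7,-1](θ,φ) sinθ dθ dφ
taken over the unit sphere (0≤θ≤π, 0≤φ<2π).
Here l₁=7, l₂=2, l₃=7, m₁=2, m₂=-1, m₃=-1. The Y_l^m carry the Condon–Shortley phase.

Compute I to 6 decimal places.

m-sum 0 ✓  L=16 even ✓  5≤7≤9 ✓
Π(2lᵢ+1) = 15×5×15 = 1125
triangle coeff Δ(7,2,7) = 1/185640
Σ_t [0,2]: t=0:+1/2419200 t=1:−1/518400 t=2:+1/2419200 = -1/907200
(3j)²=56/3315 [(7 2 7; 0 0 0)], sign=+1
Σ_t [0,1]: t=0:+1/1209600 t=1:−1/1935360 = 1/3225600
(3j)²=243/61880 [(7 2 7; 2 -1 -1)], sign=+1
⇒ 4πI² = 3645/48841
I = (+1)√(3645/48841/(4π)) = 0.07706400

0.077064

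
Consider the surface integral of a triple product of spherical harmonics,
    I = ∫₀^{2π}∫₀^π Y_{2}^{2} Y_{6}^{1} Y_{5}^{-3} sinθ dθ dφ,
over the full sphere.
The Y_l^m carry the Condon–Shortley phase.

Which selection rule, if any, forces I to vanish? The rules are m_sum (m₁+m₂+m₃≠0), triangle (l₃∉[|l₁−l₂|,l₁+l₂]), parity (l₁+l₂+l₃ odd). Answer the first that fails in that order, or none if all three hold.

parity

m₁+m₂+m₃ = 2 + 1 − 3 = 0  ✓
triangle: |2−6|=4 ≤ l₃=5 ≤ 2+6=8  ✓
parity: l₁+l₂+l₃ = 13 is odd  ✗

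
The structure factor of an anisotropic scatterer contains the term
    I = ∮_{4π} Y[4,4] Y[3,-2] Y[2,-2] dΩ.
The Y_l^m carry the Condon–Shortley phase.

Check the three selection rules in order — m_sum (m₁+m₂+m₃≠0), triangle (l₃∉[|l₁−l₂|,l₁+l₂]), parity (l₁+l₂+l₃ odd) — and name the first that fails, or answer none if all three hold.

parity

m₁+m₂+m₃ = 4 − 2 − 2 = 0  ✓
triangle: |4−3|=1 ≤ l₃=2 ≤ 4+3=7  ✓
parity: l₁+l₂+l₃ = 9 is odd  ✗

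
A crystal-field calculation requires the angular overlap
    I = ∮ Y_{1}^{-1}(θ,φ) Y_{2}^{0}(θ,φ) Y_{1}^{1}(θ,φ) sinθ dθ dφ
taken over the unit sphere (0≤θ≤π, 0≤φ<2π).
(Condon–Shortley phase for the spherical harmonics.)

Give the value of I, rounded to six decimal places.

m-sum 0 ✓  L=4 even ✓  1≤1≤3 ✓
Π(2lᵢ+1) = 3×5×3 = 45
triangle coeff Δ(1,2,1) = 1/30
Σ_t [1,1]: t=1:−1/1 = -1/1
(3j)²=2/15 [(1 2 1; 0 0 0)], sign=+1
Σ_t [2,2]: t=2:+1/4 = 1/4
(3j)²=1/30 [(1 2 1; -1 0 1)], sign=+1
⇒ 4πI² = 1/5
I = (+1)√(1/5/(4π)) = 0.12615663

0.126157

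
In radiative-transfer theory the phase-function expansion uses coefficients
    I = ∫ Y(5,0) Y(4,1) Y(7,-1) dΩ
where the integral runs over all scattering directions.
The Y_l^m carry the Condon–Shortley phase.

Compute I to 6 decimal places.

m-sum 0 ✓  L=16 even ✓  1≤7≤9 ✓
Π(2lᵢ+1) = 11×9×15 = 1485
triangle coeff Δ(5,4,7) = 1/6126120
Σ_t [0,2]: t=0:+1/69120 t=1:−1/20736 t=2:+1/69120 = -1/51840
(3j)²=280/21879 [(5 4 7; 0 0 0)], sign=+1
Σ_t [0,2]: t=0:+1/172800 t=1:−1/27648 t=2:+1/51840 = -23/2073600
(3j)²=529/87516 [(5 4 7; 0 1 -1)], sign=-1
⇒ 4πI² = 185150/1611753
I = (-1)√(185150/1611753/(4π)) = -0.09561096

-0.095611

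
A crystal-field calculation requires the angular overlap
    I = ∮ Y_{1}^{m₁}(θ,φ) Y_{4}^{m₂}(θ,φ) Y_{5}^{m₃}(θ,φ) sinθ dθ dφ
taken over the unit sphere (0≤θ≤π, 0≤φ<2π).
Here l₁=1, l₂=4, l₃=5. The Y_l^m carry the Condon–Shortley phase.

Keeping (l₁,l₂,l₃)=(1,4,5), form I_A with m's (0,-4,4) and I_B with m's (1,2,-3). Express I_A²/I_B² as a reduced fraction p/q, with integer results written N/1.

l's match ⇒ only the (l;m) 3-j factors differ between A and B.
A: triangle coeff Δ(1,4,5) = 1/495; Σ_t [0,0]: t=0:+1/40320 = 1/40320; (3j)²=1/55 [(1 4 5; 0 -4 4)], sign=-1
B: triangle coeff Δ(1,4,5) = 1/495; Σ_t [0,0]: t=0:+1/2880 = 1/2880; (3j)²=28/495 [(1 4 5; 1 2 -3)], sign=+1
I_A²/I_B² = (1/55)/(28/495) = 9/28

9/28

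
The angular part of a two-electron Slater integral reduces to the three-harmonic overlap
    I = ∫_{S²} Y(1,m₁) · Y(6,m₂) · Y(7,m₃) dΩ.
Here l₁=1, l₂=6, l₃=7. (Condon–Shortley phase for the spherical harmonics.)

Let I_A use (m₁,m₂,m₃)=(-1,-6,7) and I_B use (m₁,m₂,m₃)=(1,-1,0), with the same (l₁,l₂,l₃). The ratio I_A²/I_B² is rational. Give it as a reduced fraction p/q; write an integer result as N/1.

Same 1,6,7: normalisation and zero-m 3j drop out of the ratio.
A: Δ: 0! 2! 12! / 15! → 1/1365; sum: t=0:+1/958003200 = 1/958003200; 3j²(1 6 7; -1 -6 7) = Δ·Π!·Σ² = 1/15  (sign +1)
B: Δ: 0! 2! 12! / 15! → 1/1365; sum: t=0:+1/1209600 = 1/1209600; 3j²(1 6 7; 1 -1 0) = Δ·Π!·Σ² = 1/65  (sign -1)
I_A²/I_B² = (1/15)/(1/65) = 13/3

13/3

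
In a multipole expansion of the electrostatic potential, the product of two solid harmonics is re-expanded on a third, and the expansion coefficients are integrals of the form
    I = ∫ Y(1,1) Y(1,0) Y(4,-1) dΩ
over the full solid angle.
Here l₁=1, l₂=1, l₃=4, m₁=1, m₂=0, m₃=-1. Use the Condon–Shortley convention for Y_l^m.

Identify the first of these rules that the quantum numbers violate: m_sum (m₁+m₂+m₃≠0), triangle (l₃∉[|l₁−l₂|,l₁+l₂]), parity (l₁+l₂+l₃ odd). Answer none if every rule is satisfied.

Σmᵢ = 0  ✓
l₃∈[|l₁−l₂|,l₁+l₂]=[0,2], have l₃=4  ✗
Σlᵢ = 6 ⇒ even

triangle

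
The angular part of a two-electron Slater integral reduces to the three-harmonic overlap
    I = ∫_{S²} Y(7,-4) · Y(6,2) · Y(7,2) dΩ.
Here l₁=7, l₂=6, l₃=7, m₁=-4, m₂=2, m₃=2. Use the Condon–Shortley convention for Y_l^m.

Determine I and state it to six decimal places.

0.105836

m-sum 0 ✓  L=20 even ✓  1≤7≤13 ✓
Π(2lᵢ+1) = 15×13×15 = 2925
triangle coeff Δ(7,6,7) = 1/2444321880
Σ_t [0,6]: t=0:+1/2612736000 t=1:−1/20736000 t=2:+1/1658880 t=3:−1/746496 t=4:+1/1658880 t=5:−1/20736000 t=6:+1/2612736000 = -1/4354560
(3j)²=1000/138567 [(7 6 7; 0 0 0)], sign=+1
Σ_t [3,6]: t=3:−1/174182400 t=4:+1/11612160 t=5:−1/6220800 t=6:+1/24883200 = -1/24883200
(3j)²=28/4199 [(7 6 7; -4 2 2)], sign=+1
⇒ 4πI² = 2100000/14919047
I = (+1)√(2100000/14919047/(4π)) = 0.10583618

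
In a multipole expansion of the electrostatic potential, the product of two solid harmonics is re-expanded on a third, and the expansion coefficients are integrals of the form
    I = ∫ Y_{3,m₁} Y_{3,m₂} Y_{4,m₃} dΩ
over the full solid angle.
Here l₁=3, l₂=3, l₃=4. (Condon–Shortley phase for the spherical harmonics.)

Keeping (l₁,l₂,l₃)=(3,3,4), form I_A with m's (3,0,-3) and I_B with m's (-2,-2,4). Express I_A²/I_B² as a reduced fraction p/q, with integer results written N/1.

l's match ⇒ only the (l;m) 3-j factors differ between A and B.
A: triangle coeff Δ(3,3,4) = 1/34650; Σ_t [0,0]: t=0:+1/288 = 1/288; (3j)²=1/22 [(3 3 4; 3 0 -3)], sign=-1
B: triangle coeff Δ(3,3,4) = 1/34650; Σ_t [1,1]: t=1:−1/576 = -1/576; (3j)²=5/99 [(3 3 4; -2 -2 4)], sign=-1
I_A²/I_B² = (1/22)/(5/99) = 9/10

9/10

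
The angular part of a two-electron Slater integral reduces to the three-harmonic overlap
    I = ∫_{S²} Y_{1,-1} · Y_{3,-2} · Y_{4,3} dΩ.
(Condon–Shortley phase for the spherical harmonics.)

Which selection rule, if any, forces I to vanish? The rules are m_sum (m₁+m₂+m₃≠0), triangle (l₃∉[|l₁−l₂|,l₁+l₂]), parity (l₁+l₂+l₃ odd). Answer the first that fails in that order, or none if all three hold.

azimuthal sum: -1 − 2 + 3 = 0  ✓
2 ≤ 4 ≤ 4 (triangle on l)  ✓
L = 1 + 3 + 4 = 8 (even)  ✓

none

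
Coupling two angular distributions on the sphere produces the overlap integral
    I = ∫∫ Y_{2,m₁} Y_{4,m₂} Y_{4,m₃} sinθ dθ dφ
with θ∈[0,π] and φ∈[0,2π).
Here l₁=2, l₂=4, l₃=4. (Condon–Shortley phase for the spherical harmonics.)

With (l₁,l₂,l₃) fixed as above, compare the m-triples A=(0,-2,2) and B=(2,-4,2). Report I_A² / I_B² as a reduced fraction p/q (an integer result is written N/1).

8/21

l's match ⇒ only the (l;m) 3-j factors differ between A and B.
A: triangle coeff Δ(2,4,4) = 1/13860; Σ_t [0,2]: t=0:+1/192 t=1:−1/120 t=2:+1/2880 = -1/360; (3j)²=16/3465 [(2 4 4; 0 -2 2)], sign=-1
B: triangle coeff Δ(2,4,4) = 1/13860; Σ_t [0,0]: t=0:+1/2880 = 1/2880; (3j)²=2/165 [(2 4 4; 2 -4 2)], sign=+1
I_A²/I_B² = (16/3465)/(2/165) = 8/21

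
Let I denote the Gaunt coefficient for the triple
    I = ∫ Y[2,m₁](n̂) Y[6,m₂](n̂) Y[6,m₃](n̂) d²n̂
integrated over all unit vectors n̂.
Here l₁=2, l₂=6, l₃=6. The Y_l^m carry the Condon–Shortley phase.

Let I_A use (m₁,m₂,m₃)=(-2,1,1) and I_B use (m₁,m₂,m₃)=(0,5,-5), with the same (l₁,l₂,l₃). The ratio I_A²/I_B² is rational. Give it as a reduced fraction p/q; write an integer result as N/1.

294/121

Shared (l₁,l₂,l₃)=(2,6,6): N and (l;000)² cancel in I_A²/I_B².
A: Δ = 2!·2!·10!/15! = 1/90090; Racah Σ t=2..2: t=2:+1/57600 = 1/57600; ⇒ 3j(2 6 6; -2 1 1)² = 21/715, sgn -1
B: Δ = 2!·2!·10!/15! = 1/90090; Racah Σ t=1..2: t=1:−1/3628800 t=2:+1/1451520 = 1/2419200; ⇒ 3j(2 6 6; 0 5 -5)² = 11/910, sgn -1
I_A²/I_B² = (21/715)/(11/910) = 294/121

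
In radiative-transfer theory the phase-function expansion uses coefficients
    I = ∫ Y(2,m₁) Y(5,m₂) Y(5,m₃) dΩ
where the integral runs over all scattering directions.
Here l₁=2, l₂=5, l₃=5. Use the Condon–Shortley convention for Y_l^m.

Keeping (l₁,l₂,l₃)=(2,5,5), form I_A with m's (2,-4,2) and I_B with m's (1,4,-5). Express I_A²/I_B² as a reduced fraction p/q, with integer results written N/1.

Shared (l₁,l₂,l₃)=(2,5,5): N and (l;000)² cancel in I_A²/I_B².
A: Δ = 2!·2!·8!/13! = 1/38610; Racah Σ t=0..0: t=0:+1/20160 = 1/20160; ⇒ 3j(2 5 5; 2 -4 2)² = 12/715, sgn -1
B: Δ = 2!·2!·8!/13! = 1/38610; Racah Σ t=1..1: t=1:−1/80640 = -1/80640; ⇒ 3j(2 5 5; 1 4 -5)² = 9/286, sgn -1
I_A²/I_B² = (12/715)/(9/286) = 8/15

8/15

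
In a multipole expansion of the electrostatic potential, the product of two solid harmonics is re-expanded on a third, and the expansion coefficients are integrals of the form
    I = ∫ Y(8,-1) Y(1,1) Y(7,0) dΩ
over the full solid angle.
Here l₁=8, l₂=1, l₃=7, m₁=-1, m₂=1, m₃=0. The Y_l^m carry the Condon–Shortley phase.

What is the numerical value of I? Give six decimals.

-0.183585

Checks pass: Σm=0; 16 even; l₃=7∈[7,9].
(2·8+1)(2·1+1)(2·7+1) = 765
Δ: 2! 14! 0! / 17! → 1/2040
sum: t=1:−1/25401600 = -1/25401600
3j²(8 1 7; 0 0 0) = Δ·Π!·Σ² = 8/255  (sign +1)
sum: t=2:+1/50803200 = 1/50803200
3j²(8 1 7; -1 1 0) = Δ·Π!·Σ² = 3/170  (sign -1)
combine: 4πI² = 765·8/255·3/170 = 36/85
take √, sign -1: I = -0.18358486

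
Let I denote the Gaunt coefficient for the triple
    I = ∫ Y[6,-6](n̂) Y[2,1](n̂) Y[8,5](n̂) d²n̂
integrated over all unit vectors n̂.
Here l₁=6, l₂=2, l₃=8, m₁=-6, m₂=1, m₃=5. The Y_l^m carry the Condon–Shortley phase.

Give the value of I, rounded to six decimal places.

-0.030597

Checks pass: Σm=0; 16 even; l₃=8∈[4,8].
(2·6+1)(2·2+1)(2·8+1) = 1105
Δ: 0! 12! 4! / 17! → 1/30940
sum: t=0:+1/2073600 = 1/2073600
3j²(6 2 8; 0 0 0) = Δ·Π!·Σ² = 28/1105  (sign +1)
sum: t=0:+1/2874009600 = 1/2874009600
3j²(6 2 8; -6 1 5) = Δ·Π!·Σ² = 1/2380  (sign -1)
combine: 4πI² = 1105·28/1105·1/2380 = 1/85
take √, sign -1: I = -0.03059748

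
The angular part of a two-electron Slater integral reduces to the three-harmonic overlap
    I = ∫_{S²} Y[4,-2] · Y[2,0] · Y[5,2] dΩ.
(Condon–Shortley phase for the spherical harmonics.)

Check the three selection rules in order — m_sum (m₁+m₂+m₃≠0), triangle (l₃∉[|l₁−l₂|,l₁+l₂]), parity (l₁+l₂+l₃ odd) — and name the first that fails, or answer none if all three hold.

azimuthal sum: -2 + 0 + 2 = 0  ✓
2 ≤ 5 ≤ 6 (triangle on l)  ✓
L = 4 + 2 + 5 = 11 (odd)  ✗

parity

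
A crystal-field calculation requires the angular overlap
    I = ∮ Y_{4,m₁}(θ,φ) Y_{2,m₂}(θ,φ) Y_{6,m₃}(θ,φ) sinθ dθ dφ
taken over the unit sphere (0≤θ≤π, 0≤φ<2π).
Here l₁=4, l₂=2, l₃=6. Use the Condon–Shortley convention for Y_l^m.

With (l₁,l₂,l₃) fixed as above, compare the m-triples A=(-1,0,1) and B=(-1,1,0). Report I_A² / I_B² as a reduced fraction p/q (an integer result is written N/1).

Same 4,2,6: normalisation and zero-m 3j drop out of the ratio.
A: Δ: 0! 8! 4! / 13! → 1/6435; sum: t=0:+1/2880 = 1/2880; 3j²(4 2 6; -1 0 1) = Δ·Π!·Σ² = 14/429  (sign -1)
B: Δ: 0! 8! 4! / 13! → 1/6435; sum: t=0:+1/4320 = 1/4320; 3j²(4 2 6; -1 1 0) = Δ·Π!·Σ² = 8/429  (sign +1)
I_A²/I_B² = (14/429)/(8/429) = 7/4

7/4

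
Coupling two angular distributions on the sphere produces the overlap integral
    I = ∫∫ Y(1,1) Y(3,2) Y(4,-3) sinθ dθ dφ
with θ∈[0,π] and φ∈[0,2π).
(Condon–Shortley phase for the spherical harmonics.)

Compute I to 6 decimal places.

Rules hold: Σm=0, L=8 even, 2≤4≤4.
N = 3·7·9 = 189
Δ = 0!·2!·6!/9! = 1/252
Racah Σ t=0..0: t=0:+1/36 = 1/36
⇒ 3j(1 3 4; 0 0 0)² = 4/63, sgn +1
Racah Σ t=0..0: t=0:+1/240 = 1/240
⇒ 3j(1 3 4; 1 2 -3)² = 1/12, sgn -1
4πI² = N·(3j₀)²·(3jₘ)² = 1/1
I = -1·√(1/4π) = -0.28209479

-0.282095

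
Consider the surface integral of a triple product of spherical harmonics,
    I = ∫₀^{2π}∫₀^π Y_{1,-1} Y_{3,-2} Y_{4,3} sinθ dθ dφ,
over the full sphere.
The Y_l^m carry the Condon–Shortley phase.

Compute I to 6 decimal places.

m-sum 0 ✓  L=8 even ✓  2≤4≤4 ✓
Π(2lᵢ+1) = 3×7×9 = 189
triangle coeff Δ(1,3,4) = 1/252
Σ_t [0,0]: t=0:+1/36 = 1/36
(3j)²=4/63 [(1 3 4; 0 0 0)], sign=+1
Σ_t [0,0]: t=0:+1/240 = 1/240
(3j)²=1/12 [(1 3 4; -1 -2 3)], sign=-1
⇒ 4πI² = 1/1
I = (-1)√(1/1/(4π)) = -0.28209479

-0.282095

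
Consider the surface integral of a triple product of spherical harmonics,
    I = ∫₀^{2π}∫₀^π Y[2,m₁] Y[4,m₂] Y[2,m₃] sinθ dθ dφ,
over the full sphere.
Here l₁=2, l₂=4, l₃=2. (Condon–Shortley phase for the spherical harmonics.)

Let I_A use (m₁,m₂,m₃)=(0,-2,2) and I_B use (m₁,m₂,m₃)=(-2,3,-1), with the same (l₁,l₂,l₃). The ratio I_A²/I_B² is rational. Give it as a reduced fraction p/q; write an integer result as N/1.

l's match ⇒ only the (l;m) 3-j factors differ between A and B.
A: triangle coeff Δ(2,4,2) = 1/630; Σ_t [2,2]: t=2:+1/96 = 1/96; (3j)²=1/42 [(2 4 2; 0 -2 2)], sign=+1
B: triangle coeff Δ(2,4,2) = 1/630; Σ_t [4,4]: t=4:+1/144 = 1/144; (3j)²=1/18 [(2 4 2; -2 3 -1)], sign=-1
I_A²/I_B² = (1/42)/(1/18) = 3/7

3/7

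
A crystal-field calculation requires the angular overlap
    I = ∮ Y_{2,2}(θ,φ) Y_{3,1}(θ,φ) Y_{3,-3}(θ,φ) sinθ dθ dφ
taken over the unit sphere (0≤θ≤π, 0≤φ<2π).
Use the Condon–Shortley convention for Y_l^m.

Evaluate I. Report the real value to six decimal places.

m-sum 0 ✓  L=8 even ✓  1≤3≤5 ✓
Π(2lᵢ+1) = 5×7×7 = 245
triangle coeff Δ(2,3,3) = 1/3780
Σ_t [0,2]: t=0:+1/24 t=1:−1/4 t=2:+1/24 = -1/6
(3j)²=4/105 [(2 3 3; 0 0 0)], sign=+1
Σ_t [0,0]: t=0:+1/96 = 1/96
(3j)²=1/42 [(2 3 3; 2 1 -3)], sign=+1
⇒ 4πI² = 2/9
I = (+1)√(2/9/(4π)) = 0.13298076

0.132981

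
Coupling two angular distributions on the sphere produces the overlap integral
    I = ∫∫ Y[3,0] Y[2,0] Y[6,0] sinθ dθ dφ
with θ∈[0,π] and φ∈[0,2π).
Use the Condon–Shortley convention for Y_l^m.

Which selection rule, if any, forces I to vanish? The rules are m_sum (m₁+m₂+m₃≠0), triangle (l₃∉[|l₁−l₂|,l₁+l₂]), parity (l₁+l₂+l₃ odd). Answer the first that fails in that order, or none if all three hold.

m₁+m₂+m₃ = 0 + 0 + 0 = 0  ✓
triangle: |3−2|=1 ≤ l₃=6 ≤ 3+2=5  ✗
parity: l₁+l₂+l₃ = 11 is odd

triangle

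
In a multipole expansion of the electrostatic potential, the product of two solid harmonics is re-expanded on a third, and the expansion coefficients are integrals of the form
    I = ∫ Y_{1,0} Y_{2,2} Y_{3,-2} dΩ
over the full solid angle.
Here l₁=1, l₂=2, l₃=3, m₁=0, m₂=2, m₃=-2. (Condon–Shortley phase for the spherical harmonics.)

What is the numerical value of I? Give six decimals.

0.184674

m-sum 0 ✓  L=6 even ✓  1≤3≤3 ✓
Π(2lᵢ+1) = 3×5×7 = 105
triangle coeff Δ(1,2,3) = 1/105
Σ_t [0,0]: t=0:+1/4 = 1/4
(3j)²=3/35 [(1 2 3; 0 0 0)], sign=-1
Σ_t [0,0]: t=0:+1/24 = 1/24
(3j)²=1/21 [(1 2 3; 0 2 -2)], sign=-1
⇒ 4πI² = 3/7
I = (+1)√(3/7/(4π)) = 0.18467439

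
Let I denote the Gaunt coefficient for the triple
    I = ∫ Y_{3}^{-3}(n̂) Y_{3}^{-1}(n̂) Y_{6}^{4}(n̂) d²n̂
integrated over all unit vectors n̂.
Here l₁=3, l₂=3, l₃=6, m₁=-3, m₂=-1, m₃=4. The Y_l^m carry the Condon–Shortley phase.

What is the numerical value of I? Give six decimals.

0.171787

Checks pass: Σm=0; 12 even; l₃=6∈[0,6].
(2·3+1)(2·3+1)(2·6+1) = 637
Δ: 0! 6! 6! / 13! → 1/12012
sum: t=0:+1/1296 = 1/1296
3j²(3 3 6; 0 0 0) = Δ·Π!·Σ² = 100/3003  (sign +1)
sum: t=0:+1/34560 = 1/34560
3j²(3 3 6; -3 -1 4) = Δ·Π!·Σ² = 5/286  (sign +1)
combine: 4πI² = 637·100/3003·5/286 = 1750/4719
take √, sign +1: I = 0.17178653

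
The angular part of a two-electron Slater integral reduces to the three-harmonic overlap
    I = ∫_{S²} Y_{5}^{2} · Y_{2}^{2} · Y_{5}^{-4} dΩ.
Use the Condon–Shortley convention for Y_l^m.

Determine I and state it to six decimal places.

Rules hold: Σm=0, L=12 even, 3≤5≤7.
N = 11·5·11 = 605
Δ = 2!·8!·2!/13! = 1/38610
Racah Σ t=0..2: t=0:+1/2880 t=1:−1/576 t=2:+1/2880 = -1/960
⇒ 3j(5 2 5; 0 0 0)² = 10/429, sgn +1
Racah Σ t=2..2: t=2:+1/20160 = 1/20160
⇒ 3j(5 2 5; 2 2 -4)² = 12/715, sgn -1
4πI² = N·(3j₀)²·(3jₘ)² = 40/169
I = -1·√(0.236686/4π) = -0.13724032

-0.137240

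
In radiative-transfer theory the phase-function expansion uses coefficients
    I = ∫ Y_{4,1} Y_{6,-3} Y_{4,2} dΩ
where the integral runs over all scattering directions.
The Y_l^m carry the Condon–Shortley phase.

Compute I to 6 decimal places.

Rules hold: Σm=0, L=14 even, 2≤4≤10.
N = 9·13·9 = 1053
Δ = 6!·2!·6!/15! = 1/1261260
Racah Σ t=2..4: t=2:+1/4608 t=3:−1/1296 t=4:+1/4608 = -7/20736
⇒ 3j(4 6 4; 0 0 0)² = 20/1287, sgn -1
Racah Σ t=1..3: t=1:−1/11520 t=2:+1/5760 t=3:−1/51840 = 7/103680
⇒ 3j(4 6 4; 1 -3 2)² = 7/858, sgn +1
4πI² = N·(3j₀)²·(3jₘ)² = 210/1573
I = -1·√(0.133503/4π) = -0.10307192

-0.103072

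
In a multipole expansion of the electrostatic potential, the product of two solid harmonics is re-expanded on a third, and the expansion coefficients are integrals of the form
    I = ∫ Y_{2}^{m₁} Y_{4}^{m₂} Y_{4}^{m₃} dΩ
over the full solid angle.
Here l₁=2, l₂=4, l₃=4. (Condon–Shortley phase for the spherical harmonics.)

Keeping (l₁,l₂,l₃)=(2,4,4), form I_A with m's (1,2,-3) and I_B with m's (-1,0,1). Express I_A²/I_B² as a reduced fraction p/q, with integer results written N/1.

35/2

Same 2,4,4: normalisation and zero-m 3j drop out of the ratio.
A: Δ: 2! 2! 6! / 11! → 1/13860; sum: t=0:+1/1440 t=1:−1/240 = -1/288; 3j²(2 4 4; 1 2 -3) = Δ·Π!·Σ² = 5/132  (sign +1)
B: Δ: 2! 2! 6! / 11! → 1/13860; sum: t=1:−1/72 t=2:+1/96 = -1/288; 3j²(2 4 4; -1 0 1) = Δ·Π!·Σ² = 1/462  (sign +1)
I_A²/I_B² = (5/132)/(1/462) = 35/2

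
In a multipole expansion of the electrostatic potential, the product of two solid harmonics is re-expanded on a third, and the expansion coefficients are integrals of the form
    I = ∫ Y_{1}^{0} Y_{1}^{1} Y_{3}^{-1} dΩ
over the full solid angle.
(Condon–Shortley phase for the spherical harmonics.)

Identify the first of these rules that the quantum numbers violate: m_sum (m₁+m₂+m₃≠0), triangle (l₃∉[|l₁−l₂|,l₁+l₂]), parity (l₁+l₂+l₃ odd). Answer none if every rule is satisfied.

Σmᵢ = 0  ✓
l₃∈[|l₁−l₂|,l₁+l₂]=[0,2], have l₃=3  ✗
Σlᵢ = 5 ⇒ odd

triangle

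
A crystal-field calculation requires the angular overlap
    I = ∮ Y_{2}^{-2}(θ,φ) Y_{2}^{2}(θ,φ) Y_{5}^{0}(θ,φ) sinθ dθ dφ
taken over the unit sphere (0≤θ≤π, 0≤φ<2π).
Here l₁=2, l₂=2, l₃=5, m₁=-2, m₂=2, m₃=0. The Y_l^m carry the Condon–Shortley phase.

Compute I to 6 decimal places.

0.000000

|2−2|≤5≤2+2 violated ⇒ I = 0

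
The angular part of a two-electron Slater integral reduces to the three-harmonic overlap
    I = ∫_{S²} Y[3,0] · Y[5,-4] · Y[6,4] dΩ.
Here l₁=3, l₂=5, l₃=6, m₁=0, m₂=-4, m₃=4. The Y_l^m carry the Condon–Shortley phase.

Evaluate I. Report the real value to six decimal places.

Rules hold: Σm=0, L=14 even, 2≤6≤8.
N = 7·11·13 = 1001
Δ = 2!·4!·8!/15! = 1/675675
Racah Σ t=0..2: t=0:+1/8640 t=1:−1/2304 t=2:+1/8640 = -7/34560
⇒ 3j(3 5 6; 0 0 0)² = 7/429, sgn -1
Racah Σ t=0..1: t=0:+1/60480 t=1:−1/161280 = 1/96768
⇒ 3j(3 5 6; 0 -4 4)² = 15/1001, sgn +1
4πI² = N·(3j₀)²·(3jₘ)² = 35/143
I = -1·√(0.244755/4π) = -0.13956004

-0.139560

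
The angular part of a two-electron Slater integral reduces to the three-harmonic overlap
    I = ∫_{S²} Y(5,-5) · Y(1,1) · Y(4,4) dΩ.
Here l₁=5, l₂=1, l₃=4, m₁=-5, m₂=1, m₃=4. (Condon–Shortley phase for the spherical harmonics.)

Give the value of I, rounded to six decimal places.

-0.329416

Checks pass: Σm=0; 10 even; l₃=4∈[4,6].
(2·5+1)(2·1+1)(2·4+1) = 297
Δ: 2! 8! 0! / 11! → 1/495
sum: t=1:−1/576 = -1/576
3j²(5 1 4; 0 0 0) = Δ·Π!·Σ² = 5/99  (sign -1)
sum: t=2:+1/80640 = 1/80640
3j²(5 1 4; -5 1 4) = Δ·Π!·Σ² = 1/11  (sign +1)
combine: 4πI² = 297·5/99·1/11 = 15/11
take √, sign -1: I = -0.32941575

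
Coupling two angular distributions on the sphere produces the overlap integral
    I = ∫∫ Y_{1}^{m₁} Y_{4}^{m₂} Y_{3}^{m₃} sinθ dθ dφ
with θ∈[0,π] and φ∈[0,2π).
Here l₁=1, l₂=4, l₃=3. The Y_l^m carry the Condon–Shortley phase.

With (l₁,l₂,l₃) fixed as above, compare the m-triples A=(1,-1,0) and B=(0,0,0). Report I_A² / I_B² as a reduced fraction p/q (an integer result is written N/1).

Same 1,4,3: normalisation and zero-m 3j drop out of the ratio.
A: Δ: 2! 0! 6! / 9! → 1/252; sum: t=0:+1/72 = 1/72; 3j²(1 4 3; 1 -1 0) = Δ·Π!·Σ² = 5/126  (sign -1)
B: Δ: 2! 0! 6! / 9! → 1/252; sum: t=1:−1/36 = -1/36; 3j²(1 4 3; 0 0 0) = Δ·Π!·Σ² = 4/63  (sign +1)
I_A²/I_B² = (5/126)/(4/63) = 5/8

5/8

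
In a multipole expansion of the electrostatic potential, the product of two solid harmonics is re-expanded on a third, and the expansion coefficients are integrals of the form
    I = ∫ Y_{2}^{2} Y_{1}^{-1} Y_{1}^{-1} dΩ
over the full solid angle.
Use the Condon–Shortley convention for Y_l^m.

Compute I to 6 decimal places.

m-sum 0 ✓  L=4 even ✓  1≤1≤3 ✓
Π(2lᵢ+1) = 5×3×3 = 45
triangle coeff Δ(2,1,1) = 1/30
Σ_t [1,1]: t=1:−1/1 = -1/1
(3j)²=2/15 [(2 1 1; 0 0 0)], sign=+1
Σ_t [0,0]: t=0:+1/4 = 1/4
(3j)²=1/5 [(2 1 1; 2 -1 -1)], sign=+1
⇒ 4πI² = 6/5
I = (+1)√(6/5/(4π)) = 0.30901936

0.309019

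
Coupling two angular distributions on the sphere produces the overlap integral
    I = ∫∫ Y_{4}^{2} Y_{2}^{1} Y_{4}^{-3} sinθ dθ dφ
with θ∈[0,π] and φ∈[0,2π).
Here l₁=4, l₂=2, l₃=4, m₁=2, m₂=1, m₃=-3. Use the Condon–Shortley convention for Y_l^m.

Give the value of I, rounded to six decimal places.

-0.187702

Rules hold: Σm=0, L=10 even, 2≤4≤6.
N = 9·5·9 = 405
Δ = 2!·6!·2!/11! = 1/13860
Racah Σ t=0..2: t=0:+1/192 t=1:−1/36 t=2:+1/192 = -5/288
⇒ 3j(4 2 4; 0 0 0)² = 20/693, sgn -1
Racah Σ t=1..2: t=1:−1/240 t=2:+1/1440 = -1/288
⇒ 3j(4 2 4; 2 1 -3)² = 5/132, sgn +1
4πI² = N·(3j₀)²·(3jₘ)² = 375/847
I = -1·√(0.442739/4π) = -0.18770204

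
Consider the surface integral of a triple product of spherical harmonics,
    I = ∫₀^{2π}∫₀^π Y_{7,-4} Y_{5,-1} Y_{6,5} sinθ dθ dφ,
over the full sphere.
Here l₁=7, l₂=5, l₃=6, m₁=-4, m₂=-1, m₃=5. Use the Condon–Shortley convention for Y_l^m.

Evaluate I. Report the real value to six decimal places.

m-sum 0 ✓  L=18 even ✓  2≤6≤12 ✓
Π(2lᵢ+1) = 15×11×13 = 2145
triangle coeff Δ(7,5,6) = 1/174594420
Σ_t [1,5]: t=1:−1/4147200 t=2:+1/207360 t=3:−1/82944 t=4:+1/207360 t=5:−1/4147200 = -1/345600
(3j)²=420/46189 [(7 5 6; 0 0 0)], sign=-1
Σ_t [3,4]: t=3:−1/8709120 t=4:+1/5806080 = 1/17418240
(3j)²=275/88179 [(7 5 6; -4 -1 5)], sign=-1
⇒ 4πI² = 82500/1356277
I = (+1)√(82500/1356277/(4π)) = 0.06957414

0.069574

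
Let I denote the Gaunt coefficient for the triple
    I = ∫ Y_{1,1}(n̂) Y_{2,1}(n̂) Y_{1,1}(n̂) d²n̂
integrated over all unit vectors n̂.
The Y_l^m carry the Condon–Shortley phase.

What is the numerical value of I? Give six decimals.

0.000000

m-sum = 1 + 1 + 1 = 3 ≠ 0 ⇒ I = 0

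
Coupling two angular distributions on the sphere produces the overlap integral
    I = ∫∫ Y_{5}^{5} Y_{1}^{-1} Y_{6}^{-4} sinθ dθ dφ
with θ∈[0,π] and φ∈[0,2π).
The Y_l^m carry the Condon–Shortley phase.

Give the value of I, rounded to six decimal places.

Rules hold: Σm=0, L=12 even, 4≤6≤6.
N = 11·3·13 = 429
Δ = 0!·10!·2!/13! = 1/858
Racah Σ t=0..0: t=0:+1/14400 = 1/14400
⇒ 3j(5 1 6; 0 0 0)² = 6/143, sgn +1
Racah Σ t=0..0: t=0:+1/7257600 = 1/7257600
⇒ 3j(5 1 6; 5 -1 -4)² = 1/858, sgn +1
4πI² = N·(3j₀)²·(3jₘ)² = 3/143
I = +1·√(0.020979/4π) = 0.04085899

0.040859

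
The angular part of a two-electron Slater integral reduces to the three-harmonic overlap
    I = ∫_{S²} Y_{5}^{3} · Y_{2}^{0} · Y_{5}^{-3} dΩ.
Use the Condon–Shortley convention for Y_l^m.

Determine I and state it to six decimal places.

Checks pass: Σm=0; 12 even; l₃=5∈[3,7].
(2·5+1)(2·2+1)(2·5+1) = 605
Δ: 2! 8! 2! / 13! → 1/38610
sum: t=0:+1/2880 t=1:−1/576 t=2:+1/2880 = -1/960
3j²(5 2 5; 0 0 0) = Δ·Π!·Σ² = 10/429  (sign +1)
sum: t=0:+1/5760 t=1:−1/5040 t=2:+1/161280 = -1/53760
3j²(5 2 5; 3 0 -3) = Δ·Π!·Σ² = 1/4290  (sign -1)
combine: 4πI² = 605·10/429·1/4290 = 5/1521
take √, sign -1: I = -0.01617393

-0.016174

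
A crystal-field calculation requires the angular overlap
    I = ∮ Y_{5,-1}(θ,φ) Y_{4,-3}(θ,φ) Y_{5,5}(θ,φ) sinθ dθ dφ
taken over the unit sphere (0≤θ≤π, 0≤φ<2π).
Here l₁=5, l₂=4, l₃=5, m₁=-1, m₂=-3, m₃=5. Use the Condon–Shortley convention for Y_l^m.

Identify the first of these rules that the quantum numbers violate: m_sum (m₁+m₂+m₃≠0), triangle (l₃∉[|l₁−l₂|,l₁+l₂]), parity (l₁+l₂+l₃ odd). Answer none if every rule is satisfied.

azimuthal sum: -1 − 3 + 5 = 1  ✗
1 ≤ 5 ≤ 9 (triangle on l)
L = 5 + 4 + 5 = 14 (even)

m_sum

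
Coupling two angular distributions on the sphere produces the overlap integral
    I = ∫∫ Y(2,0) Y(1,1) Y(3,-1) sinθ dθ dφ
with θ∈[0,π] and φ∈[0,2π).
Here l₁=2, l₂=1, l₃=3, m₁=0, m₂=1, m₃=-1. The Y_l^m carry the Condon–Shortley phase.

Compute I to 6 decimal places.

-0.202301

m-sum 0 ✓  L=6 even ✓  1≤3≤3 ✓
Π(2lᵢ+1) = 5×3×7 = 105
triangle coeff Δ(2,1,3) = 1/105
Σ_t [0,0]: t=0:+1/4 = 1/4
(3j)²=3/35 [(2 1 3; 0 0 0)], sign=-1
Σ_t [0,0]: t=0:+1/8 = 1/8
(3j)²=2/35 [(2 1 3; 0 1 -1)], sign=+1
⇒ 4πI² = 18/35
I = (-1)√(18/35/(4π)) = -0.20230066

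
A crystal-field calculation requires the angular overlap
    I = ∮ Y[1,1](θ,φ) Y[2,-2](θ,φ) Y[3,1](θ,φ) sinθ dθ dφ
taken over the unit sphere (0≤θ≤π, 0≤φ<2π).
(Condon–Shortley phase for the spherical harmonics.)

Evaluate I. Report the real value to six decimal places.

-0.082589

Checks pass: Σm=0; 6 even; l₃=3∈[1,3].
(2·1+1)(2·2+1)(2·3+1) = 105
Δ: 0! 2! 4! / 7! → 1/105
sum: t=0:+1/4 = 1/4
3j²(1 2 3; 0 0 0) = Δ·Π!·Σ² = 3/35  (sign -1)
sum: t=0:+1/48 = 1/48
3j²(1 2 3; 1 -2 1) = Δ·Π!·Σ² = 1/105  (sign +1)
combine: 4πI² = 105·3/35·1/105 = 3/35
take √, sign -1: I = -0.08258890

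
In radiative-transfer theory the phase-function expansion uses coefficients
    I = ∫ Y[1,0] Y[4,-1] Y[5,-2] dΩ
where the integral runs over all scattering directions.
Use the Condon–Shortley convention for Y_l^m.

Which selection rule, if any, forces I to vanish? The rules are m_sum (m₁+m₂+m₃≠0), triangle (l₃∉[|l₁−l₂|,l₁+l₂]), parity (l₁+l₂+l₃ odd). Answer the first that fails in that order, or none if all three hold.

m₁+m₂+m₃ = 0 − 1 − 2 = -3  ✗
triangle: |1−4|=3 ≤ l₃=5 ≤ 1+4=5
parity: l₁+l₂+l₃ = 10 is even

m_sum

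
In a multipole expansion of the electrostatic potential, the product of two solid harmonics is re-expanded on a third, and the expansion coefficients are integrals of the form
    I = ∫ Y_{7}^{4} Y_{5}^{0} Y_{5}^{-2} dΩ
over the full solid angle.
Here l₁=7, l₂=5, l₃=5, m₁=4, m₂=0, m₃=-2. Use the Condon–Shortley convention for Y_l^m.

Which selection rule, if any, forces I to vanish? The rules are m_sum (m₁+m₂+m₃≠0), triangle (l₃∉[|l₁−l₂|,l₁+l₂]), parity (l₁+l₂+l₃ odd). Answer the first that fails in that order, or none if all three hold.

azimuthal sum: 4 + 0 − 2 = 2  ✗
2 ≤ 5 ≤ 12 (triangle on l)
L = 7 + 5 + 5 = 17 (odd)

m_sum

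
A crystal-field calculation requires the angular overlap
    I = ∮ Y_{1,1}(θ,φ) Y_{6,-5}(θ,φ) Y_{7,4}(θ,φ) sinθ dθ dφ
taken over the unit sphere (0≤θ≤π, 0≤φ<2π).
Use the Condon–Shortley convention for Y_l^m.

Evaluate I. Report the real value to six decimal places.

0.060604

Checks pass: Σm=0; 14 even; l₃=7∈[5,7].
(2·1+1)(2·6+1)(2·7+1) = 585
Δ: 0! 2! 12! / 15! → 1/1365
sum: t=0:+1/518400 = 1/518400
3j²(1 6 7; 0 0 0) = Δ·Π!·Σ² = 7/195  (sign -1)
sum: t=0:+1/79833600 = 1/79833600
3j²(1 6 7; 1 -5 4) = Δ·Π!·Σ² = 1/455  (sign -1)
combine: 4πI² = 585·7/195·1/455 = 3/65
take √, sign +1: I = 0.06060368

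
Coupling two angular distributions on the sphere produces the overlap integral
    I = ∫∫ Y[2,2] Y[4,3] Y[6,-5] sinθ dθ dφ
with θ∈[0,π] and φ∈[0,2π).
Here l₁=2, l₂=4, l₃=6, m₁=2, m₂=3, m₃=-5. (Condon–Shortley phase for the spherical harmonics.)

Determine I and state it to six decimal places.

m-sum 0 ✓  L=12 even ✓  2≤6≤6 ✓
Π(2lᵢ+1) = 5×9×13 = 585
triangle coeff Δ(2,4,6) = 1/6435
Σ_t [0,0]: t=0:+1/2304 = 1/2304
(3j)²=5/143 [(2 4 6; 0 0 0)], sign=+1
Σ_t [0,0]: t=0:+1/120960 = 1/120960
(3j)²=2/39 [(2 4 6; 2 3 -5)], sign=-1
⇒ 4πI² = 150/143
I = (-1)√(150/143/(4π)) = -0.28891672

-0.288917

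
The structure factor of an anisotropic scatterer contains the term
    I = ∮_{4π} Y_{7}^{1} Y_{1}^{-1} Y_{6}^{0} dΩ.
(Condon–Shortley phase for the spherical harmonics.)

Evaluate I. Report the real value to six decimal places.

Checks pass: Σm=0; 14 even; l₃=6∈[6,8].
(2·7+1)(2·1+1)(2·6+1) = 585
Δ: 2! 12! 0! / 15! → 1/1365
sum: t=1:−1/518400 = -1/518400
3j²(7 1 6; 0 0 0) = Δ·Π!·Σ² = 7/195  (sign -1)
sum: t=0:+1/1036800 = 1/1036800
3j²(7 1 6; 1 -1 0) = Δ·Π!·Σ² = 4/195  (sign +1)
combine: 4πI² = 585·7/195·4/195 = 28/65
take √, sign -1: I = -0.18514731

-0.185147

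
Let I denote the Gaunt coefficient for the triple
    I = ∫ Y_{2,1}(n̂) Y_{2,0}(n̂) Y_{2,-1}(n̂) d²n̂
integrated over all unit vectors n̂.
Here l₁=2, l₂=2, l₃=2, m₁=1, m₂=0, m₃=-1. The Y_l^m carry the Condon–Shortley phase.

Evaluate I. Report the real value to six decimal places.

Rules hold: Σm=0, L=6 even, 0≤2≤4.
N = 5·5·5 = 125
Δ = 2!·2!·2!/7! = 1/630
Racah Σ t=0..2: t=0:+1/8 t=1:−1/1 t=2:+1/8 = -3/4
⇒ 3j(2 2 2; 0 0 0)² = 2/35, sgn -1
Racah Σ t=0..1: t=0:+1/4 t=1:−1/2 = -1/4
⇒ 3j(2 2 2; 1 0 -1)² = 1/70, sgn +1
4πI² = N·(3j₀)²·(3jₘ)² = 5/49
I = -1·√(0.102041/4π) = -0.09011188

-0.090112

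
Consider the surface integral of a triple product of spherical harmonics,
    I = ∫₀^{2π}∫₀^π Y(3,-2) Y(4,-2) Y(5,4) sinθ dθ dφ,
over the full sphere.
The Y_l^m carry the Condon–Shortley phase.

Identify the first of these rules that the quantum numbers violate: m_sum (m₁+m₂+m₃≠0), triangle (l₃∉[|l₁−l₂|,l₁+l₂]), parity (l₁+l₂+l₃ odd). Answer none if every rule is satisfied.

Σmᵢ = 0  ✓
l₃∈[|l₁−l₂|,l₁+l₂]=[1,7], have l₃=5  ✓
Σlᵢ = 12 ⇒ even  ✓

none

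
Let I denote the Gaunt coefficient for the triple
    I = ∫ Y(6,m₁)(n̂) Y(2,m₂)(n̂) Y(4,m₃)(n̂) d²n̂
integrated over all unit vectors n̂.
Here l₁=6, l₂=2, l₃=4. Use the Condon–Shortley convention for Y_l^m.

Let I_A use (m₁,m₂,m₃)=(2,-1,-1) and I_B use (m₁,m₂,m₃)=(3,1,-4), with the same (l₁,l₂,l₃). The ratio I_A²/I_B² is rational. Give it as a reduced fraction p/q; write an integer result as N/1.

224/9

Shared (l₁,l₂,l₃)=(6,2,4): N and (l;000)² cancel in I_A²/I_B².
A: Δ = 4!·8!·0!/13! = 1/6435; Racah Σ t=1..1: t=1:−1/4320 = -1/4320; ⇒ 3j(6 2 4; 2 -1 -1)² = 224/6435, sgn +1
B: Δ = 4!·8!·0!/13! = 1/6435; Racah Σ t=3..3: t=3:−1/241920 = -1/241920; ⇒ 3j(6 2 4; 3 1 -4)² = 1/715, sgn -1
I_A²/I_B² = (224/6435)/(1/715) = 224/9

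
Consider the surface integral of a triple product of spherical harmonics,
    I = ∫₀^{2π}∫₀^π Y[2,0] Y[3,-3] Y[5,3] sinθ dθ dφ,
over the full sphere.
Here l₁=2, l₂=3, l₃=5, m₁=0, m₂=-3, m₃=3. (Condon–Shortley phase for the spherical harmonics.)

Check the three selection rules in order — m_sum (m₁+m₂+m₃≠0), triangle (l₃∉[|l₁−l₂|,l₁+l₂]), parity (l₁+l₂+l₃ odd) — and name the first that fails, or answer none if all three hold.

azimuthal sum: 0 − 3 + 3 = 0  ✓
1 ≤ 5 ≤ 5 (triangle on l)  ✓
L = 2 + 3 + 5 = 10 (even)  ✓

none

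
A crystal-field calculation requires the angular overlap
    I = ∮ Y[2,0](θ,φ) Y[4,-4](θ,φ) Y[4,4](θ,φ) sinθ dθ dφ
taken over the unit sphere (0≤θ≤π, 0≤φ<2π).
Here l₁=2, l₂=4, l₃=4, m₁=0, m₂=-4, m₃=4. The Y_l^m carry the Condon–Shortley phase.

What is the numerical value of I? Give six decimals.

-0.229376

m-sum 0 ✓  L=10 even ✓  2≤4≤6 ✓
Π(2lᵢ+1) = 5×9×9 = 405
triangle coeff Δ(2,4,4) = 1/13860
Σ_t [0,2]: t=0:+1/192 t=1:−1/36 t=2:+1/192 = -5/288
(3j)²=20/693 [(2 4 4; 0 0 0)], sign=-1
Σ_t [0,0]: t=0:+1/2880 = 1/2880
(3j)²=28/495 [(2 4 4; 0 -4 4)], sign=+1
⇒ 4πI² = 80/121
I = (-1)√(80/121/(4π)) = -0.22937568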